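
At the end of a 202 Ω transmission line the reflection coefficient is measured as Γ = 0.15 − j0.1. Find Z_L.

Z_L ≈ 267 − j55.2 Ω

Z_L = Z_0·(1 + Γ)/(1 − Γ) = 202·(1.15 − j0.1)/(0.85 + j0.1)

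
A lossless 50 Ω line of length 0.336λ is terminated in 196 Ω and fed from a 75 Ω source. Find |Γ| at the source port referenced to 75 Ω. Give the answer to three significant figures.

βl = 2π × 0.336 = 121°
tan(βl) = -1.67
Z_in = Z_0·(Z_L + jZ_0·tanβl)/(Z_0 + jZ_L·tanβl) = 16.9 + j27.4 Ω
Γ_s = (Z_in − Z_s)/(Z_in + Z_s) = (-58.1 + j27.4)/(91.9 + j27.4), |Γ_s| = 0.669

|Γ| ≈ 0.669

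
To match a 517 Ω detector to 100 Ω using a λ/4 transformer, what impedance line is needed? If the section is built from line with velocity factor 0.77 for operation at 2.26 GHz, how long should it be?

Z_qwt ≈ 227 Ω; length ≈ 2.56 cm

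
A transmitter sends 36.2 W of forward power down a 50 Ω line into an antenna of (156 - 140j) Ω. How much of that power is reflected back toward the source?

P_reflected ≈ 18 W

|Γ| = |(106 − j140)/(206 − j140)| = 0.705
|Γ|² = 0.497
P_refl = |Γ|²·P_inc = 18 W, P_del = (1 − |Γ|²)·P_inc = 18.2 W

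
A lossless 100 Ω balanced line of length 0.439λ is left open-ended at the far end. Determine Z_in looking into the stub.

βl = 2π × 0.439 = 158°
tan(βl) = -0.403
For an open-ended stub, Z_in = −jZ_0·cot(βl) = −jZ_0/tan(βl)

Z_in ≈ +j248 Ω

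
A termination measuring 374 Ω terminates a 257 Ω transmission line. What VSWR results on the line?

For a purely resistive load, VSWR = R_L/Z_0 or Z_0/R_L (whichever > 1) = 374/257

VSWR ≈ 1.46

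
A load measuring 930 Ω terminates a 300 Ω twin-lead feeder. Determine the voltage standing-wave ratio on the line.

Γ = (930 − 300)/(930 + 300) = 0.512
VSWR = (1 + 0.512)/(1 − 0.512)

VSWR ≈ 3.1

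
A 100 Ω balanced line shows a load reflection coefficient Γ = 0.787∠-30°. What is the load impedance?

Z_L = Z_0·(1 + Γ)/(1 − Γ) = 100·(1.68 − j0.393)/(0.318 + j0.393)

Z_L ≈ 149 − j307 Ω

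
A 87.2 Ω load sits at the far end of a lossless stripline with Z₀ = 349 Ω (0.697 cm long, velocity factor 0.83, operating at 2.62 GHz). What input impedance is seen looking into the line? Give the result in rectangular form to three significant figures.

λ = v/f = 0.83·c / 2.62 GHz = 0.095 m
βl = 2π·l/λ = 2π × 0.0733 = 26.4°
tan(βl) = tan(26.4°) = 0.496
Z_in = Z_0·(Z_L + jZ_0·tanβl)/(Z_0 + jZ_L·tanβl)
     = 349·(87.2 + j173)/(349 + j43.3)

Z_in ≈ 107 + j160 Ω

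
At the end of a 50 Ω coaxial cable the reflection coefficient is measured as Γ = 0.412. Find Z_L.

Z_L = Z_0·(1 + Γ)/(1 − Γ) = 50·(1.41)/(0.588)

Z_L ≈ 120 Ω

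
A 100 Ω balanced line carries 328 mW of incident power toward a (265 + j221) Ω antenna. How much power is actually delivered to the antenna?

|Γ| = |(165 + j221)/(365 + j221)| = 0.646
|Γ|² = 0.418
P_refl = |Γ|²·P_inc = 137 mW, P_del = (1 − |Γ|²)·P_inc = 191 mW

P_delivered ≈ 191 mW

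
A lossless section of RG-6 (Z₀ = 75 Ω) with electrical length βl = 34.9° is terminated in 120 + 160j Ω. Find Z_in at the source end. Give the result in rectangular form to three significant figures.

Z_in ≈ 120 − j160 Ω

tan(βl) = tan(34.9°) = 0.698
Z_in = Z_0·(Z_L + jZ_0·tanβl)/(Z_0 + jZ_L·tanβl)
     = 75·(120 + j212)/(-36.6 + j83.7)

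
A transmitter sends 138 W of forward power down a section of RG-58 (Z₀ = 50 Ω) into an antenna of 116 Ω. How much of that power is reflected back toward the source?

Γ = (116 − 50)/(116 + 50) = 0.398
|Γ|² = 0.158
P_refl = |Γ|²·P_inc = 21.8 W, P_del = (1 − |Γ|²)·P_inc = 116 W

P_reflected ≈ 21.8 W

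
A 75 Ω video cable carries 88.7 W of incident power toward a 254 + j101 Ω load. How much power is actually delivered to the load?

|Γ| = |(179 + j101)/(329 + j101)| = 0.597
|Γ|² = 0.357
P_refl = |Γ|²·P_inc = 31.6 W, P_del = (1 − |Γ|²)·P_inc = 57.1 W

P_delivered ≈ 57.1 W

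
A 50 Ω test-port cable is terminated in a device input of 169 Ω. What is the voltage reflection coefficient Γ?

Γ = (Z_L − Z_0)/(Z_L + Z_0) = (169 − 50)/(169 + 50) = 119/219

Γ = 0.543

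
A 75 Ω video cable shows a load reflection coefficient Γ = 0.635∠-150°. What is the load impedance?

Z_L ≈ 17.9 − j19 Ω

Z_L = Z_0·(1 + Γ)/(1 − Γ) = 75·(0.45 − j0.317)/(1.55 + j0.317)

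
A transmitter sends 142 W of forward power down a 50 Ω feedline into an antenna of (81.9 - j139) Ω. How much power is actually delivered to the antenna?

P_delivered ≈ 63.3 W

|Γ| = |(31.9 − j139)/(131.9 − j139)| = 0.744
|Γ|² = 0.554
P_refl = |Γ|²·P_inc = 78.7 W, P_del = (1 − |Γ|²)·P_inc = 63.3 W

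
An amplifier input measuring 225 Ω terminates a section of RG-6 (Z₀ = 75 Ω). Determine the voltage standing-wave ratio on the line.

VSWR ≈ 3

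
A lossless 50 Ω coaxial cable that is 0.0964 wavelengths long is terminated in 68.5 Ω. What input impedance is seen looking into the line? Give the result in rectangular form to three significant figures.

βl = 2π × 0.0964 = 34.7°
tan(βl) = tan(34.7°) = 0.693
Z_in = Z_0·(Z_L + jZ_0·tanβl)/(Z_0 + jZ_L·tanβl)
     = 50·(68.5 + j34.6)/(50 + j47.4)

Z_in ≈ 53.3 − j16 Ω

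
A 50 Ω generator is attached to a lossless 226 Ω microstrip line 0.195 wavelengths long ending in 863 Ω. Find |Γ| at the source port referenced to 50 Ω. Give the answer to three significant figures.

|Γ| ≈ 0.555

βl = 2π × 0.195 = 70.2°
tan(βl) = 2.78
Z_in = Z_0·(Z_L + jZ_0·tanβl)/(Z_0 + jZ_L·tanβl) = 66.3 − j75.1 Ω
Γ_s = (Z_in − Z_s)/(Z_in + Z_s) = (16.3 − j75.1)/(116 − j75.1), |Γ_s| = 0.555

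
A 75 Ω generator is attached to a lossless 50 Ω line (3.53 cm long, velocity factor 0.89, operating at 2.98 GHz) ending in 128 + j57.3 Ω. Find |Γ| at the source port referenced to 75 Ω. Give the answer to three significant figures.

|Γ| ≈ 0.562

λ = v/f = 0.89·c / 2.98 GHz = 0.0896 m
βl = 2π·l/λ = 2π × 0.394 = 142°
tan(βl) = -0.786
Z_in = Z_0·(Z_L + jZ_0·tanβl)/(Z_0 + jZ_L·tanβl) = 27 + j38.1 Ω
Γ_s = (Z_in − Z_s)/(Z_in + Z_s) = (-48 + j38.1)/(102 + j38.1), |Γ_s| = 0.562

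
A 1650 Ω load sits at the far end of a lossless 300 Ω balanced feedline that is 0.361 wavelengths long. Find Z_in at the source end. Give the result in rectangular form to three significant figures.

Z_in ≈ 90.7 + j238 Ω

βl = 2π × 0.361 = 130°
tan(βl) = tan(130°) = -1.19
Z_in = Z_0·(Z_L + jZ_0·tanβl)/(Z_0 + jZ_L·tanβl)
     = 300·(1650 − j358)/(300 − j1970)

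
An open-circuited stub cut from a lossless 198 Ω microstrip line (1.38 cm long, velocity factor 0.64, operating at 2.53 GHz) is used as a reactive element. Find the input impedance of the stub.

Z_in ≈ −j90.4 Ω

λ = v/f = 0.64·c / 2.53 GHz = 0.0759 m
βl = 2π·l/λ = 2π × 0.182 = 65.5°
tan(βl) = 2.19
For an open-circuited stub, Z_in = −jZ_0·cot(βl) = −jZ_0/tan(βl)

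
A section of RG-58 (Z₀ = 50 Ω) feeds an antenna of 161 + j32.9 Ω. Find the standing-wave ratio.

VSWR ≈ 3.37

Γ = (Z_L − Z_0)/(Z_L + Z_0) = (111 + j32.9)/(211 + j32.9)
|Γ| = 116/214 = 0.542
VSWR = (1 + |Γ|)/(1 − |Γ|) = 1.54/0.458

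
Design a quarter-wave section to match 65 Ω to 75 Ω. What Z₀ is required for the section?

Z_qwt ≈ 69.8 Ω

Z_qwt = √(Z_0·R_L) = √(75 × 65) = √4875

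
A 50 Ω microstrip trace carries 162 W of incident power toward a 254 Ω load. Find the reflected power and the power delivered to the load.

Γ = (254 − 50)/(254 + 50) = 0.671
|Γ|² = 0.45
P_refl = |Γ|²·P_inc = 73 W, P_del = (1 − |Γ|²)·P_inc = 89 W

P_reflected ≈ 73 W; P_delivered ≈ 89 W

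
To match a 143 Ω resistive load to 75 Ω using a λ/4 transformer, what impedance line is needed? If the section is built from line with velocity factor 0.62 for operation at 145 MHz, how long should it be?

Z_qwt = √(Z_0·R_L) = √(75 × 143) = √10720
λ = 0.62·c/f = 1.28 m, so l = λ/4 = 0.321 m

Z_qwt ≈ 104 Ω; length ≈ 32.1 cm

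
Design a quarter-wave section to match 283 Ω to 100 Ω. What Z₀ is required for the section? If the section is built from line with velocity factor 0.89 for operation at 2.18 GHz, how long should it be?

Z_qwt = √(Z_0·R_L) = √(100 × 283) = √28300
λ = 0.89·c/f = 0.122 m, so l = λ/4 = 0.0306 m

Z_qwt ≈ 168 Ω; length ≈ 3.06 cm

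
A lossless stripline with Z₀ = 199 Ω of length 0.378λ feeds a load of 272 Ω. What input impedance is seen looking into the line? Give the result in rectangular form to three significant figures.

βl = 2π × 0.378 = 136°
tan(βl) = tan(136°) = -0.963
Z_in = Z_0·(Z_L + jZ_0·tanβl)/(Z_0 + jZ_L·tanβl)
     = 199·(272 − j192)/(199 − j262)

Z_in ≈ 192 + j60.9 Ω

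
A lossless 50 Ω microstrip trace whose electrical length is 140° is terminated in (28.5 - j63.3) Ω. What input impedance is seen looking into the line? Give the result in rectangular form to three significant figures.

tan(βl) = tan(140°) = -0.839
Z_in = Z_0·(Z_L + jZ_0·tanβl)/(Z_0 + jZ_L·tanβl)
     = 50·(28.5 − j105)/(-3.12 − j23.9)

Z_in ≈ 209 + j86.8 Ω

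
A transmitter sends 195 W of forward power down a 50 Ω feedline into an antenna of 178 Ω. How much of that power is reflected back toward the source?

P_reflected ≈ 61.5 W

Γ = (178 − 50)/(178 + 50) = 0.561
|Γ|² = 0.315
P_refl = |Γ|²·P_inc = 61.5 W, P_del = (1 − |Γ|²)·P_inc = 134 W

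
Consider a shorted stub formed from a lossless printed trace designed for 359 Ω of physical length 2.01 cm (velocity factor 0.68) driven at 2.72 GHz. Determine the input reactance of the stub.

X_in ≈ -3160 Ω (capacitive)

λ = v/f = 0.68·c / 2.72 GHz = 0.075 m
βl = 2π·l/λ = 2π × 0.268 = 96.5°
tan(βl) = -8.8
For a shorted stub, Z_in = jZ_0·tan(βl)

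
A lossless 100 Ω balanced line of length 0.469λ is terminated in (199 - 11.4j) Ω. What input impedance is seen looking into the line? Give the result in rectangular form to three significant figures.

βl = 2π × 0.469 = 169°
tan(βl) = tan(169°) = -0.197
Z_in = Z_0·(Z_L + jZ_0·tanβl)/(Z_0 + jZ_L·tanβl)
     = 100·(199 − j31.1)/(97.8 − j39.3)

Z_in ≈ 186 + j43 Ω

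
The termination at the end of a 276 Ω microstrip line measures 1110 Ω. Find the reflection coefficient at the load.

Γ = (Z_L − Z_0)/(Z_L + Z_0) = (1110 − 276)/(1110 + 276) = 834/1386

Γ = 0.602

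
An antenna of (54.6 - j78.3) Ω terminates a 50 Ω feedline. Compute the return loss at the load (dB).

RL ≈ 4.43 dB

Γ = (4.6 − j78.3)/(104.6 − j78.3), |Γ| = 0.6
RL = −20·log₁₀|Γ| = −20·log₁₀(0.6)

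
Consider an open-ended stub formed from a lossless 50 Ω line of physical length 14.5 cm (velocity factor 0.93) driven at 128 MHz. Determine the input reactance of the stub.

X_in ≈ -113 Ω (capacitive)

λ = v/f = 0.93·c / 128 MHz = 2.18 m
βl = 2π·l/λ = 2π × 0.0665 = 23.9°
tan(βl) = 0.444
For an open-ended stub, Z_in = −jZ_0·cot(βl) = −jZ_0/tan(βl)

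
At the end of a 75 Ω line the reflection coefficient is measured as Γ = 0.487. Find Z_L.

Z_L ≈ 217 Ω

Z_L = Z_0·(1 + Γ)/(1 − Γ) = 75·(1.49)/(0.513)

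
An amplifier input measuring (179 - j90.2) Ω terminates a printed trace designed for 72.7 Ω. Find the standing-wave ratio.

VSWR ≈ 3.18

Γ = (Z_L − Z_0)/(Z_L + Z_0) = (106.3 − j90.2)/(251.7 − j90.2)
|Γ| = 139/267 = 0.521
VSWR = (1 + |Γ|)/(1 − |Γ|) = 1.52/0.479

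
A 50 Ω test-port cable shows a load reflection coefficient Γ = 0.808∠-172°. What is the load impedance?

Z_L = Z_0·(1 + Γ)/(1 − Γ) = 50·(0.2 − j0.112)/(1.8 + j0.112)

Z_L ≈ 5.34 − j3.46 Ω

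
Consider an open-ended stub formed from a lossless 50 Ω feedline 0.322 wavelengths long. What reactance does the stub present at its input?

X_in ≈ 24.3 Ω (inductive)

βl = 2π × 0.322 = 116°
tan(βl) = -2.06
For an open-ended stub, Z_in = −jZ_0·cot(βl) = −jZ_0/tan(βl)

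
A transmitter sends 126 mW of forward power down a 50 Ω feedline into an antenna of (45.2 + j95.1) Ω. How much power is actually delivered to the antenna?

|Γ| = |(-4.8 + j95.1)/(95.2 + j95.1)| = 0.708
|Γ|² = 0.501
P_refl = |Γ|²·P_inc = 63.1 mW, P_del = (1 − |Γ|²)·P_inc = 62.9 mW

P_delivered ≈ 62.9 mW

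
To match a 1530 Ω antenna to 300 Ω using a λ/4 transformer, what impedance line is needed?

Z_qwt ≈ 677 Ω

Z_qwt = √(Z_0·R_L) = √(300 × 1530) = √459000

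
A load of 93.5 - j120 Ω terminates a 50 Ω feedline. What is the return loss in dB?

Γ = (43.5 − j120)/(143.5 − j120), |Γ| = 0.682
RL = −20·log₁₀|Γ| = −20·log₁₀(0.682)

RL ≈ 3.32 dB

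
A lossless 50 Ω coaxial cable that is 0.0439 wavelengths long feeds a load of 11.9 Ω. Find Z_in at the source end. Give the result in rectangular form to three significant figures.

βl = 2π × 0.0439 = 15.8°
tan(βl) = tan(15.8°) = 0.283
Z_in = Z_0·(Z_L + jZ_0·tanβl)/(Z_0 + jZ_L·tanβl)
     = 50·(11.9 + j14.2)/(50 + j3.37)

Z_in ≈ 12.8 + j13.3 Ω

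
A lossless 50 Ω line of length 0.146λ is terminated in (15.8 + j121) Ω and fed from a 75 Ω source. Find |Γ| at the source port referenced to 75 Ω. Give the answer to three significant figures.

|Γ| ≈ 0.902

βl = 2π × 0.146 = 52.6°
tan(βl) = 1.31
Z_in = Z_0·(Z_L + jZ_0·tanβl)/(Z_0 + jZ_L·tanβl) = 8.84 − j84.5 Ω
Γ_s = (Z_in − Z_s)/(Z_in + Z_s) = (-66.2 − j84.5)/(83.8 − j84.5), |Γ_s| = 0.902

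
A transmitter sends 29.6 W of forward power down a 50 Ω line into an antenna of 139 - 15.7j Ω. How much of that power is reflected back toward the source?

|Γ| = |(89 − j15.7)/(189 − j15.7)| = 0.477
|Γ|² = 0.227
P_refl = |Γ|²·P_inc = 6.72 W, P_del = (1 − |Γ|²)·P_inc = 22.9 W

P_reflected ≈ 6.72 W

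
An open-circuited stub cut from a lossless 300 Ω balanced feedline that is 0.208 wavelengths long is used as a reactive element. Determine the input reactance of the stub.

X_in ≈ -81.1 Ω (capacitive)

βl = 2π × 0.208 = 74.9°
tan(βl) = 3.7
For an open-circuited stub, Z_in = −jZ_0·cot(βl) = −jZ_0/tan(βl)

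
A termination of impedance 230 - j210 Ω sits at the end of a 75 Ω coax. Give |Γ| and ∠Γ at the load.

Γ ≈ 0.705 ∠ -19°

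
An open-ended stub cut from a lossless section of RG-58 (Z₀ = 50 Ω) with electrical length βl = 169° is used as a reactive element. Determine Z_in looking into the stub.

Z_in ≈ +j257 Ω

tan(βl) = -0.194
For an open-ended stub, Z_in = −jZ_0·cot(βl) = −jZ_0/tan(βl)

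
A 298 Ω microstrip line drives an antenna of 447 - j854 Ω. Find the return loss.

RL ≈ 2.33 dB

Γ = (149 − j854)/(745 − j854), |Γ| = 0.765
RL = −20·log₁₀|Γ| = −20·log₁₀(0.765)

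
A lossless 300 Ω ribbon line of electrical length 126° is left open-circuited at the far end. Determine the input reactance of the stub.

X_in ≈ 218 Ω (inductive)

tan(βl) = -1.38
For an open-circuited stub, Z_in = −jZ_0·cot(βl) = −jZ_0/tan(βl)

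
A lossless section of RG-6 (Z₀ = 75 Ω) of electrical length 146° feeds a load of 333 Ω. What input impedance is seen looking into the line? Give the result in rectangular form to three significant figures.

tan(βl) = tan(146°) = -0.675
Z_in = Z_0·(Z_L + jZ_0·tanβl)/(Z_0 + jZ_L·tanβl)
     = 75·(333 − j50.6)/(75 − j225)

Z_in ≈ 48.6 + j95 Ω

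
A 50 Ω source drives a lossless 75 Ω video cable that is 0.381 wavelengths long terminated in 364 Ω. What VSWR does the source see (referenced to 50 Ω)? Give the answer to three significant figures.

βl = 2π × 0.381 = 137°
tan(βl) = -0.927
Z_in = Z_0·(Z_L + jZ_0·tanβl)/(Z_0 + jZ_L·tanβl) = 31.9 + j73.8 Ω
Γ_s = (Z_in − Z_s)/(Z_in + Z_s) = (-18.1 + j73.8)/(81.9 + j73.8), |Γ_s| = 0.69
VSWR = (1 + |Γ_s|)/(1 − |Γ_s|)

VSWR ≈ 5.44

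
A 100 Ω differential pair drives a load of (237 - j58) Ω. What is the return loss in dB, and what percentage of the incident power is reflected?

Γ = (137 − j58)/(337 − j58), |Γ| = 0.435
RL = −20·log₁₀(0.435) = 7.23 dB
P_refl/P_inc = |Γ|² = 0.189

RL ≈ 7.23 dB; 18.9% of incident power reflected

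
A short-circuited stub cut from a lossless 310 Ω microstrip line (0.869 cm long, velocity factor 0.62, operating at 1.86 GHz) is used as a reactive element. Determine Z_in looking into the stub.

λ = v/f = 0.62·c / 1.86 GHz = 0.1 m
βl = 2π·l/λ = 2π × 0.0869 = 31.3°
tan(βl) = 0.608
For a short-circuited stub, Z_in = jZ_0·tan(βl)

Z_in ≈ +j188 Ω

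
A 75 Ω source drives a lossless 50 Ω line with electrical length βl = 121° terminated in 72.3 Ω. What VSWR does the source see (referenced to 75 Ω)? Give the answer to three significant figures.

tan(βl) = -1.66
Z_in = Z_0·(Z_L + jZ_0·tanβl)/(Z_0 + jZ_L·tanβl) = 40.1 + j13.4 Ω
Γ_s = (Z_in − Z_s)/(Z_in + Z_s) = (-34.9 + j13.4)/(115 + j13.4), |Γ_s| = 0.322
VSWR = (1 + |Γ_s|)/(1 − |Γ_s|)

VSWR ≈ 1.95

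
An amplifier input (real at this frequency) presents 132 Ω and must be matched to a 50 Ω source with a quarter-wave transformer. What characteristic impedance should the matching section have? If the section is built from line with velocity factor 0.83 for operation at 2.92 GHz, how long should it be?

Z_qwt ≈ 81.2 Ω; length ≈ 2.13 cm

Z_qwt = √(Z_0·R_L) = √(50 × 132) = √6600
λ = 0.83·c/f = 0.0853 m, so l = λ/4 = 0.0213 m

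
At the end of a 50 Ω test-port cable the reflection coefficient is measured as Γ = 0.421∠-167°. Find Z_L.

Z_L = Z_0·(1 + Γ)/(1 − Γ) = 50·(0.59 − j0.0947)/(1.41 + j0.0947)

Z_L ≈ 20.6 − j4.74 Ω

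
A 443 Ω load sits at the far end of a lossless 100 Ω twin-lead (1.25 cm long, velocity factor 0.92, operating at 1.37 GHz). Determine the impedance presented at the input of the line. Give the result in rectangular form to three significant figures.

Z_in ≈ 120 − j177 Ω

λ = v/f = 0.92·c / 1.37 GHz = 0.201 m
βl = 2π·l/λ = 2π × 0.062 = 22.3°
tan(βl) = tan(22.3°) = 0.411
Z_in = Z_0·(Z_L + jZ_0·tanβl)/(Z_0 + jZ_L·tanβl)
     = 100·(443 + j41.1)/(100 + j182)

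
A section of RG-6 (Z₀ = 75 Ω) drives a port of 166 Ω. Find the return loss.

RL ≈ 8.46 dB

Γ = (166 − 75)/(166 + 75) = 0.378
RL = −20·log₁₀|Γ| = −20·log₁₀(0.378)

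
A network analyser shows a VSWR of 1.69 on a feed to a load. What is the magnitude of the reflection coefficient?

|Γ| = (S − 1)/(S + 1) = (1.69 − 1)/(1.69 + 1) = 0.69/2.69

|Γ| ≈ 0.257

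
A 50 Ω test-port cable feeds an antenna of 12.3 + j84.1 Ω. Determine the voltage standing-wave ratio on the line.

VSWR ≈ 15.7

Γ = (Z_L − Z_0)/(Z_L + Z_0) = (-37.7 + j84.1)/(62.3 + j84.1)
|Γ| = 92.2/105 = 0.881
VSWR = (1 + |Γ|)/(1 − |Γ|) = 1.88/0.119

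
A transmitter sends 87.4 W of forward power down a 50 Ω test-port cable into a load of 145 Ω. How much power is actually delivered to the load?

P_delivered ≈ 66.7 W

Γ = (145 − 50)/(145 + 50) = 0.487
|Γ|² = 0.237
P_refl = |Γ|²·P_inc = 20.7 W, P_del = (1 − |Γ|²)·P_inc = 66.7 W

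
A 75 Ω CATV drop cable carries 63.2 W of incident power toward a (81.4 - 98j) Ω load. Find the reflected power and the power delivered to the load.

|Γ| = |(6.4 − j98)/(156.4 − j98)| = 0.532
|Γ|² = 0.283
P_refl = |Γ|²·P_inc = 17.9 W, P_del = (1 − |Γ|²)·P_inc = 45.3 W

P_reflected ≈ 17.9 W; P_delivered ≈ 45.3 W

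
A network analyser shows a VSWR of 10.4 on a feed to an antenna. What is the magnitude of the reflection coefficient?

|Γ| ≈ 0.825

|Γ| = (S − 1)/(S + 1) = (10.4 − 1)/(10.4 + 1) = 9.4/11.4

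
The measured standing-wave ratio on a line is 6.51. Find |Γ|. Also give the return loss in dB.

|Γ| ≈ 0.734; return loss ≈ 2.69 dB

|Γ| = (S − 1)/(S + 1) = (6.51 − 1)/(6.51 + 1) = 5.51/7.51
RL = −20·log₁₀|Γ| = −20·log₁₀(0.734)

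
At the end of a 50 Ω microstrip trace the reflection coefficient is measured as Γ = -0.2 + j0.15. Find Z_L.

Z_L ≈ 32.1 + j10.3 Ω

Z_L = Z_0·(1 + Γ)/(1 − Γ) = 50·(0.8 + j0.15)/(1.2 − j0.15)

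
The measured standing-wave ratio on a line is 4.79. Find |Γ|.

|Γ| = (S − 1)/(S + 1) = (4.79 − 1)/(4.79 + 1) = 3.79/5.79

|Γ| ≈ 0.655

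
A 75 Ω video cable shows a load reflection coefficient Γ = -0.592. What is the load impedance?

Z_L ≈ 19.2 Ω

Z_L = Z_0·(1 + Γ)/(1 − Γ) = 75·(0.408)/(1.59)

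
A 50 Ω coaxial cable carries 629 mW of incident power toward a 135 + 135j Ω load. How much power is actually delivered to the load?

P_delivered ≈ 324 mW

|Γ| = |(85 + j135)/(185 + j135)| = 0.697
|Γ|² = 0.485
P_refl = |Γ|²·P_inc = 305 mW, P_del = (1 − |Γ|²)·P_inc = 324 mW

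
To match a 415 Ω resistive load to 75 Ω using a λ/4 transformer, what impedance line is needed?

Z_qwt = √(Z_0·R_L) = √(75 × 415) = √31120

Z_qwt ≈ 176 Ω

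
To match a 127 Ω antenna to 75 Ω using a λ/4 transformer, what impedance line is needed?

Z_qwt ≈ 97.6 Ω

Z_qwt = √(Z_0·R_L) = √(75 × 127) = √9525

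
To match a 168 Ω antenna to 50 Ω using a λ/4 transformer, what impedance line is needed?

Z_qwt ≈ 91.7 Ω

Z_qwt = √(Z_0·R_L) = √(50 × 168) = √8400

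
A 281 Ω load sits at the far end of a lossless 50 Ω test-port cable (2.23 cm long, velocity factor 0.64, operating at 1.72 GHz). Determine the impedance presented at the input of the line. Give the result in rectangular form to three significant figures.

Z_in ≈ 9.81 − j15.8 Ω

λ = v/f = 0.64·c / 1.72 GHz = 0.112 m
βl = 2π·l/λ = 2π × 0.2 = 71.9°
tan(βl) = tan(71.9°) = 3.06
Z_in = Z_0·(Z_L + jZ_0·tanβl)/(Z_0 + jZ_L·tanβl)
     = 50·(281 + j153)/(50 + j861)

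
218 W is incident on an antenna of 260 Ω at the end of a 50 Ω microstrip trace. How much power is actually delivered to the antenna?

P_delivered ≈ 118 W

Γ = (260 − 50)/(260 + 50) = 0.677
|Γ|² = 0.459
P_refl = |Γ|²·P_inc = 100 W, P_del = (1 − |Γ|²)·P_inc = 118 W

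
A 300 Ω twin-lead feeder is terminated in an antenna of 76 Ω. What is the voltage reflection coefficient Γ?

Γ = (Z_L − Z_0)/(Z_L + Z_0) = (76 − 300)/(76 + 300) = -224/376

Γ = -0.596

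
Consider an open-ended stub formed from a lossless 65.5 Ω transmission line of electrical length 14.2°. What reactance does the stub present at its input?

tan(βl) = 0.253
For an open-ended stub, Z_in = −jZ_0·cot(βl) = −jZ_0/tan(βl)

X_in ≈ -259 Ω (capacitive)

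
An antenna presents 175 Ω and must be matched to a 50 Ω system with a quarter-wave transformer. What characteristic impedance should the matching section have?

Z_qwt ≈ 93.5 Ω

Z_qwt = √(Z_0·R_L) = √(50 × 175) = √8750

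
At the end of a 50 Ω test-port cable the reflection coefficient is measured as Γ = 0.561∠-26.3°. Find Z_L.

Z_L = Z_0·(1 + Γ)/(1 − Γ) = 50·(1.5 − j0.249)/(0.497 + j0.249)

Z_L ≈ 111 − j80.5 Ω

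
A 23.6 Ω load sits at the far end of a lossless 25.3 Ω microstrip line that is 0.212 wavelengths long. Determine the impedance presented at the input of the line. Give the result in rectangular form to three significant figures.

Z_in ≈ 26.9 + j0.861 Ω

βl = 2π × 0.212 = 76.3°
tan(βl) = tan(76.3°) = 4.11
Z_in = Z_0·(Z_L + jZ_0·tanβl)/(Z_0 + jZ_L·tanβl)
     = 25.3·(23.6 + j104)/(25.3 + j97)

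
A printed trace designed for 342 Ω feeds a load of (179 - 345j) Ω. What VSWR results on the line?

Γ = (Z_L − Z_0)/(Z_L + Z_0) = (-163 − j345)/(521 − j345)
|Γ| = 382/625 = 0.611
VSWR = (1 + |Γ|)/(1 − |Γ|) = 1.61/0.389

VSWR ≈ 4.14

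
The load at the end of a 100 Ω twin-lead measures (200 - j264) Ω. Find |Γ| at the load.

|Γ| ≈ 0.706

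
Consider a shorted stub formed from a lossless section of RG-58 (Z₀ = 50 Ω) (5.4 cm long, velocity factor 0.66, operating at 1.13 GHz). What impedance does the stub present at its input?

λ = v/f = 0.66·c / 1.13 GHz = 0.175 m
βl = 2π·l/λ = 2π × 0.308 = 111°
tan(βl) = -2.61
For a shorted stub, Z_in = jZ_0·tan(βl)

Z_in ≈ −j131 Ω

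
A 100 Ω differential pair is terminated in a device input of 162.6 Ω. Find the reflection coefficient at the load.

Γ = (Z_L − Z_0)/(Z_L + Z_0) = (162.6 − 100)/(162.6 + 100) = 62.6/262.6

Γ = 0.238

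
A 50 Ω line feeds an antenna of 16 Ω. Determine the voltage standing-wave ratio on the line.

Γ = (16 − 50)/(16 + 50) = -0.515
VSWR = (1 + 0.515)/(1 − 0.515)

VSWR ≈ 3.12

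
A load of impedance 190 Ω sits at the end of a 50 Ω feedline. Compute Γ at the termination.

Γ = (Z_L − Z_0)/(Z_L + Z_0) = (190 − 50)/(190 + 50) = 140/240

Γ = 0.583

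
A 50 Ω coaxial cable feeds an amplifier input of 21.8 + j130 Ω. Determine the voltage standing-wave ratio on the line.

Γ = (Z_L − Z_0)/(Z_L + Z_0) = (-28.2 + j130)/(71.8 + j130)
|Γ| = 133/149 = 0.896
VSWR = (1 + |Γ|)/(1 − |Γ|) = 1.9/0.104

VSWR ≈ 18.2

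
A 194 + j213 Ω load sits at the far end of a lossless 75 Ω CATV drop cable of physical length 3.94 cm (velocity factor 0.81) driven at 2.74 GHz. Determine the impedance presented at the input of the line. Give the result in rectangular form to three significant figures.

λ = v/f = 0.81·c / 2.74 GHz = 0.0887 m
βl = 2π·l/λ = 2π × 0.444 = 160°
tan(βl) = tan(160°) = -0.365
Z_in = Z_0·(Z_L + jZ_0·tanβl)/(Z_0 + jZ_L·tanβl)
     = 75·(194 + j186)/(153 − j70.9)

Z_in ≈ 43.6 + j111 Ω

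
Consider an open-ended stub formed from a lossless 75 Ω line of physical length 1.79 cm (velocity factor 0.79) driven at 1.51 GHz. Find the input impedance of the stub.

Z_in ≈ −j86.1 Ω

λ = v/f = 0.79·c / 1.51 GHz = 0.157 m
βl = 2π·l/λ = 2π × 0.114 = 41.1°
tan(βl) = 0.871
For an open-ended stub, Z_in = −jZ_0·cot(βl) = −jZ_0/tan(βl)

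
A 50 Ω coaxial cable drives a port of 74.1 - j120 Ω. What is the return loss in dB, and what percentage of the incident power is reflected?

Γ = (24.1 − j120)/(124.1 − j120), |Γ| = 0.709
RL = −20·log₁₀(0.709) = 2.99 dB
P_refl/P_inc = |Γ|² = 0.503

RL ≈ 2.99 dB; 50.3% of incident power reflected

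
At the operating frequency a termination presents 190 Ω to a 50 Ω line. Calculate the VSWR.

VSWR ≈ 3.8

For a purely resistive load, VSWR = R_L/Z_0 or Z_0/R_L (whichever > 1) = 190/50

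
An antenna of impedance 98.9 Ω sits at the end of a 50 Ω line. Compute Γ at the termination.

Γ = (Z_L − Z_0)/(Z_L + Z_0) = (98.9 − 50)/(98.9 + 50) = 48.9/148.9

Γ = 0.328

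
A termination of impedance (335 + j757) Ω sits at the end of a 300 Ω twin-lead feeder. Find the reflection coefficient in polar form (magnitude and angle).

Γ = (Z_L − Z_0)/(Z_L + Z_0) = (35 + j757)/(635 + j757)
|Γ| = 758/988 = 0.767

Γ ≈ 0.767 ∠ 37.3°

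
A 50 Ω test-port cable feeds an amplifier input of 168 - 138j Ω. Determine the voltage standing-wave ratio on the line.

VSWR ≈ 5.75

Γ = (Z_L − Z_0)/(Z_L + Z_0) = (118 − j138)/(218 − j138)
|Γ| = 182/258 = 0.704
VSWR = (1 + |Γ|)/(1 − |Γ|) = 1.7/0.296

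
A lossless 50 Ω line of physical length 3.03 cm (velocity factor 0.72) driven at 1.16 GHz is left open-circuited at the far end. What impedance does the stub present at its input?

Z_in ≈ −j30.5 Ω

λ = v/f = 0.72·c / 1.16 GHz = 0.186 m
βl = 2π·l/λ = 2π × 0.163 = 58.6°
tan(βl) = 1.64
For an open-circuited stub, Z_in = −jZ_0·cot(βl) = −jZ_0/tan(βl)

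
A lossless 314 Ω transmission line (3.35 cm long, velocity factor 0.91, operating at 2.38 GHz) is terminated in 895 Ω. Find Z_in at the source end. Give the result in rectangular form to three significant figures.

Z_in ≈ 117 + j73.8 Ω

λ = v/f = 0.91·c / 2.38 GHz = 0.115 m
βl = 2π·l/λ = 2π × 0.292 = 105°
tan(βl) = tan(105°) = -3.7
Z_in = Z_0·(Z_L + jZ_0·tanβl)/(Z_0 + jZ_L·tanβl)
     = 314·(895 − j1160)/(314 − j3310)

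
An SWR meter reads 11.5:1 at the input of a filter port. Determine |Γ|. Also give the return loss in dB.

|Γ| ≈ 0.84; return loss ≈ 1.51 dB

|Γ| = (S − 1)/(S + 1) = (11.5 − 1)/(11.5 + 1) = 10.5/12.5
RL = −20·log₁₀|Γ| = −20·log₁₀(0.84)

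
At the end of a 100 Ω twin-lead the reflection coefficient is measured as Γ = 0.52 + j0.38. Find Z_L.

Z_L = Z_0·(1 + Γ)/(1 − Γ) = 100·(1.52 + j0.38)/(0.48 − j0.38)

Z_L ≈ 156 + j203 Ω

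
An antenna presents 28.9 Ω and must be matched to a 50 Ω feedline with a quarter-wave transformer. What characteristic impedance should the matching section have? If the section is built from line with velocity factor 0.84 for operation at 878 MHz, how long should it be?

Z_qwt ≈ 38 Ω; length ≈ 7.18 cm

Z_qwt = √(Z_0·R_L) = √(50 × 28.9) = √1445
λ = 0.84·c/f = 0.287 m, so l = λ/4 = 0.0718 m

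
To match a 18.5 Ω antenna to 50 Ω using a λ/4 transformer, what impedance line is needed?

Z_qwt = √(Z_0·R_L) = √(50 × 18.5) = √925

Z_qwt ≈ 30.4 Ω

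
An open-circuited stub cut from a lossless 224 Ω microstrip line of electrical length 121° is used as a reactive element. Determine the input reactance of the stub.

X_in ≈ 135 Ω (inductive)

tan(βl) = -1.66
For an open-circuited stub, Z_in = −jZ_0·cot(βl) = −jZ_0/tan(βl)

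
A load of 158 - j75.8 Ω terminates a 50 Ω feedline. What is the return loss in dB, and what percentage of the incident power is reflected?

Γ = (108 − j75.8)/(208 − j75.8), |Γ| = 0.596
RL = −20·log₁₀(0.596) = 4.49 dB
P_refl/P_inc = |Γ|² = 0.355

RL ≈ 4.49 dB; 35.5% of incident power reflected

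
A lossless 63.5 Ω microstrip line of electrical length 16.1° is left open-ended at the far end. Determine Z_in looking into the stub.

tan(βl) = 0.289
For an open-ended stub, Z_in = −jZ_0·cot(βl) = −jZ_0/tan(βl)

Z_in ≈ −j220 Ω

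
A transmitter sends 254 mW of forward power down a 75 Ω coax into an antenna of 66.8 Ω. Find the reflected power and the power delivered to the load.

P_reflected ≈ 0.849 mW; P_delivered ≈ 253 mW

Γ = (66.8 − 75)/(66.8 + 75) = -0.0578
|Γ|² = 0.00334
P_refl = |Γ|²·P_inc = 0.849 mW, P_del = (1 − |Γ|²)·P_inc = 253 mW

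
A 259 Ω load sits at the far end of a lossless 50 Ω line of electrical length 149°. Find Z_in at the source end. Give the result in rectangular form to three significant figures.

tan(βl) = tan(149°) = -0.601
Z_in = Z_0·(Z_L + jZ_0·tanβl)/(Z_0 + jZ_L·tanβl)
     = 50·(259 − j30)/(50 − j156)

Z_in ≈ 33 + j72.6 Ω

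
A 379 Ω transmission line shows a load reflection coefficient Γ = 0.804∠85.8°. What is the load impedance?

Z_L ≈ 87.7 + j398 Ω

Z_L = Z_0·(1 + Γ)/(1 − Γ) = 379·(1.06 + j0.802)/(0.941 − j0.802)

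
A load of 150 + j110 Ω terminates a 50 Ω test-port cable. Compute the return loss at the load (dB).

RL ≈ 3.72 dB

Γ = (100 + j110)/(200 + j110), |Γ| = 0.651
RL = −20·log₁₀|Γ| = −20·log₁₀(0.651)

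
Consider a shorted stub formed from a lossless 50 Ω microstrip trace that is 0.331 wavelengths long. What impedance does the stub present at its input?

βl = 2π × 0.331 = 119°
tan(βl) = -1.79
For a shorted stub, Z_in = jZ_0·tan(βl)

Z_in ≈ −j89.6 Ω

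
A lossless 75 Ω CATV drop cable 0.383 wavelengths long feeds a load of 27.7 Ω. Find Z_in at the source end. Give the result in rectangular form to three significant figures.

Z_in ≈ 45.3 − j52.7 Ω

βl = 2π × 0.383 = 138°
tan(βl) = tan(138°) = -0.904
Z_in = Z_0·(Z_L + jZ_0·tanβl)/(Z_0 + jZ_L·tanβl)
     = 75·(27.7 − j67.8)/(75 − j25)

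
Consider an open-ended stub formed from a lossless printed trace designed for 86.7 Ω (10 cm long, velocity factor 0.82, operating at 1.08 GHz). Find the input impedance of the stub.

Z_in ≈ +j215 Ω

λ = v/f = 0.82·c / 1.08 GHz = 0.228 m
βl = 2π·l/λ = 2π × 0.439 = 158°
tan(βl) = -0.403
For an open-ended stub, Z_in = −jZ_0·cot(βl) = −jZ_0/tan(βl)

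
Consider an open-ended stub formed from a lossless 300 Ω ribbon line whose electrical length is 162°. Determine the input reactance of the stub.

tan(βl) = -0.325
For an open-ended stub, Z_in = −jZ_0·cot(βl) = −jZ_0/tan(βl)

X_in ≈ 923 Ω (inductive)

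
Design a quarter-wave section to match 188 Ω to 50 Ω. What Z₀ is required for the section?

Z_qwt = √(Z_0·R_L) = √(50 × 188) = √9400

Z_qwt ≈ 97 Ω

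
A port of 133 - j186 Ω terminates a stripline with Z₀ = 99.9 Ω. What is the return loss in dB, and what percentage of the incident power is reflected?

Γ = (33.1 − j186)/(232.9 − j186), |Γ| = 0.634
RL = −20·log₁₀(0.634) = 3.96 dB
P_refl/P_inc = |Γ|² = 0.402

RL ≈ 3.96 dB; 40.2% of incident power reflected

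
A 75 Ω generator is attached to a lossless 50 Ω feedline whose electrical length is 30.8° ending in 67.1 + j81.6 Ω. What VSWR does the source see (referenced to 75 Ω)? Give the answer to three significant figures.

tan(βl) = 0.596
Z_in = Z_0·(Z_L + jZ_0·tanβl)/(Z_0 + jZ_L·tanβl) = 142 − j79.1 Ω
Γ_s = (Z_in − Z_s)/(Z_in + Z_s) = (66.9 − j79.1)/(217 − j79.1), |Γ_s| = 0.449
VSWR = (1 + |Γ_s|)/(1 − |Γ_s|)

VSWR ≈ 2.63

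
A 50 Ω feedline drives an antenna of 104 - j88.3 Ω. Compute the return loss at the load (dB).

Γ = (54 − j88.3)/(154 − j88.3), |Γ| = 0.583
RL = −20·log₁₀|Γ| = −20·log₁₀(0.583)

RL ≈ 4.69 dB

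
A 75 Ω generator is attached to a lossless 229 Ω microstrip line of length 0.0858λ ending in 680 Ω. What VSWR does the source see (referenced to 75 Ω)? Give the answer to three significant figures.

βl = 2π × 0.0858 = 30.9°
tan(βl) = 0.598
Z_in = Z_0·(Z_L + jZ_0·tanβl)/(Z_0 + jZ_L·tanβl) = 222 − j258 Ω
Γ_s = (Z_in − Z_s)/(Z_in + Z_s) = (147 − j258)/(297 − j258), |Γ_s| = 0.754
VSWR = (1 + |Γ_s|)/(1 − |Γ_s|)

VSWR ≈ 7.15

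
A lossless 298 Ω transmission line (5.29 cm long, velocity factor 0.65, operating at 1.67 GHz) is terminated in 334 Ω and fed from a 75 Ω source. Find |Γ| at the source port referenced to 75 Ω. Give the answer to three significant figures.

|Γ| ≈ 0.628

λ = v/f = 0.65·c / 1.67 GHz = 0.117 m
βl = 2π·l/λ = 2π × 0.453 = 163°
tan(βl) = -0.304
Z_in = Z_0·(Z_L + jZ_0·tanβl)/(Z_0 + jZ_L·tanβl) = 327 + j20.8 Ω
Γ_s = (Z_in − Z_s)/(Z_in + Z_s) = (252 + j20.8)/(402 + j20.8), |Γ_s| = 0.628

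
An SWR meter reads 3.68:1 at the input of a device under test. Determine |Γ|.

|Γ| ≈ 0.573

|Γ| = (S − 1)/(S + 1) = (3.68 − 1)/(3.68 + 1) = 2.68/4.68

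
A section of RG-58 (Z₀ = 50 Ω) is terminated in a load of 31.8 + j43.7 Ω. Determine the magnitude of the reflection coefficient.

|Γ| ≈ 0.51

Γ = (Z_L − Z_0)/(Z_L + Z_0) = (-18.2 + j43.7)/(81.8 + j43.7)
|Γ| = 47.3/92.7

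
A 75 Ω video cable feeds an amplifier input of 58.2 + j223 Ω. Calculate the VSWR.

Γ = (Z_L − Z_0)/(Z_L + Z_0) = (-16.8 + j223)/(133.2 + j223)
|Γ| = 224/260 = 0.861
VSWR = (1 + |Γ|)/(1 − |Γ|) = 1.86/0.139

VSWR ≈ 13.4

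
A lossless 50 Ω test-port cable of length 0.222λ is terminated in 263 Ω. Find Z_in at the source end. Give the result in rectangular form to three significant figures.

βl = 2π × 0.222 = 79.9°
tan(βl) = tan(79.9°) = 5.63
Z_in = Z_0·(Z_L + jZ_0·tanβl)/(Z_0 + jZ_L·tanβl)
     = 50·(263 + j281)/(50 + j1480)

Z_in ≈ 9.79 − j8.56 Ω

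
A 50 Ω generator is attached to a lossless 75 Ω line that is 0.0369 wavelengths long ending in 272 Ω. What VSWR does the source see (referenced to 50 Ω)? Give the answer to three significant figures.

βl = 2π × 0.0369 = 13.3°
tan(βl) = 0.236
Z_in = Z_0·(Z_L + jZ_0·tanβl)/(Z_0 + jZ_L·tanβl) = 166 − j124 Ω
Γ_s = (Z_in − Z_s)/(Z_in + Z_s) = (116 − j124)/(216 − j124), |Γ_s| = 0.682
VSWR = (1 + |Γ_s|)/(1 − |Γ_s|)

VSWR ≈ 5.29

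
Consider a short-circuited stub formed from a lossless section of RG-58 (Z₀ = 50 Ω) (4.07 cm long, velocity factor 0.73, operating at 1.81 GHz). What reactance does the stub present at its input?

λ = v/f = 0.73·c / 1.81 GHz = 0.121 m
βl = 2π·l/λ = 2π × 0.336 = 121°
tan(βl) = -1.66
For a short-circuited stub, Z_in = jZ_0·tan(βl)

X_in ≈ -82.9 Ω (capacitive)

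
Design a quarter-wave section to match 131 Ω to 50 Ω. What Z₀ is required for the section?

Z_qwt ≈ 80.9 Ω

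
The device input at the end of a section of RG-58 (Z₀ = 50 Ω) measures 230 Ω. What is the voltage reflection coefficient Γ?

Γ = 0.643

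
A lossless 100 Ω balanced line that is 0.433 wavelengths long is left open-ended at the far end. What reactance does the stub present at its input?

βl = 2π × 0.433 = 156°
tan(βl) = -0.448
For an open-ended stub, Z_in = −jZ_0·cot(βl) = −jZ_0/tan(βl)

X_in ≈ 223 Ω (inductive)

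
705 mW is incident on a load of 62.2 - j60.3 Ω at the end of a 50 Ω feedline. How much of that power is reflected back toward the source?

|Γ| = |(12.2 − j60.3)/(112.2 − j60.3)| = 0.483
|Γ|² = 0.233
P_refl = |Γ|²·P_inc = 164 mW, P_del = (1 − |Γ|²)·P_inc = 541 mW

P_reflected ≈ 164 mW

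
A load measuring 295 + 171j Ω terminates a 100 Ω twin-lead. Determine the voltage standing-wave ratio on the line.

VSWR ≈ 4.03

Γ = (Z_L − Z_0)/(Z_L + Z_0) = (195 + j171)/(395 + j171)
|Γ| = 259/430 = 0.603
VSWR = (1 + |Γ|)/(1 − |Γ|) = 1.6/0.397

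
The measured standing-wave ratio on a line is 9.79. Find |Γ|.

|Γ| ≈ 0.815

|Γ| = (S − 1)/(S + 1) = (9.79 − 1)/(9.79 + 1) = 8.79/10.8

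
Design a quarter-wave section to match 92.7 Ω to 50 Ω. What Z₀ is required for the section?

Z_qwt = √(Z_0·R_L) = √(50 × 92.7) = √4635

Z_qwt ≈ 68.1 Ω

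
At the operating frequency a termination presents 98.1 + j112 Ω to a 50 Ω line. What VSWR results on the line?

VSWR ≈ 4.82

Γ = (Z_L − Z_0)/(Z_L + Z_0) = (48.1 + j112)/(148.1 + j112)
|Γ| = 122/186 = 0.656
VSWR = (1 + |Γ|)/(1 − |Γ|) = 1.66/0.344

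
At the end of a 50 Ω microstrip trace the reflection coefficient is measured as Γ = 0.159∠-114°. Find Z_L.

Z_L = Z_0·(1 + Γ)/(1 − Γ) = 50·(0.935 − j0.145)/(1.06 + j0.145)

Z_L ≈ 42.2 − j12.6 Ω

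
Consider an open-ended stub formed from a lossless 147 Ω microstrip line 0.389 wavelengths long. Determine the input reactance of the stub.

X_in ≈ 175 Ω (inductive)

βl = 2π × 0.389 = 140°
tan(βl) = -0.838
For an open-ended stub, Z_in = −jZ_0·cot(βl) = −jZ_0/tan(βl)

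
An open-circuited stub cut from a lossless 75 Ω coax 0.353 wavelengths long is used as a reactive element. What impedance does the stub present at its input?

Z_in ≈ +j56.7 Ω

βl = 2π × 0.353 = 127°
tan(βl) = -1.32
For an open-circuited stub, Z_in = −jZ_0·cot(βl) = −jZ_0/tan(βl)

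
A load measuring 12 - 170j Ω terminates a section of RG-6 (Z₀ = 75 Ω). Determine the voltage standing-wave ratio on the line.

Γ = (Z_L − Z_0)/(Z_L + Z_0) = (-63 − j170)/(87 − j170)
|Γ| = 181/191 = 0.949
VSWR = (1 + |Γ|)/(1 − |Γ|) = 1.95/0.0506

VSWR ≈ 38.5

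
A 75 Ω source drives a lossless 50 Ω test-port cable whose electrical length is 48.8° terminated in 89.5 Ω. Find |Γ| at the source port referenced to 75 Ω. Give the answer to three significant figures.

tan(βl) = 1.14
Z_in = Z_0·(Z_L + jZ_0·tanβl)/(Z_0 + jZ_L·tanβl) = 39.8 − j24.3 Ω
Γ_s = (Z_in − Z_s)/(Z_in + Z_s) = (-35.2 − j24.3)/(115 − j24.3), |Γ_s| = 0.364

|Γ| ≈ 0.364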